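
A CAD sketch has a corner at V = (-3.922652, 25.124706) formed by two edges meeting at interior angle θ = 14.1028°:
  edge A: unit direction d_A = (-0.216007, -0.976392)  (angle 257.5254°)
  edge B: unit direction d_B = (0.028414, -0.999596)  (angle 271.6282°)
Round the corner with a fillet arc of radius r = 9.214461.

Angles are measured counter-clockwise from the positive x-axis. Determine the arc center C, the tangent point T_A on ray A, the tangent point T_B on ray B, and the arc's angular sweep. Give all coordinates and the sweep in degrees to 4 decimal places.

center=(-11.0168,-49.6003) T_A=(-20.0137,-47.6099) T_B=(-1.8060,-49.3384) sweep=165.8972

bisector direction at 264.5768° = (-0.094511,-0.995524)
center distance |VC| = r/sin(θ/2) = 9.214461/sin(7.0514°) = 75.060956
C = V + |VC|·bis = (-11.0168,-49.6003)
T_A = V + ((C−V)·d_A)·d_A = V + 74.4932·d_A = (-20.0137,-47.6099)
T_B = V + ((C−V)·d_B)·d_B = V + 74.4932·d_B = (-1.8060,-49.3384)
sweep = 180° − θ = 165.8972°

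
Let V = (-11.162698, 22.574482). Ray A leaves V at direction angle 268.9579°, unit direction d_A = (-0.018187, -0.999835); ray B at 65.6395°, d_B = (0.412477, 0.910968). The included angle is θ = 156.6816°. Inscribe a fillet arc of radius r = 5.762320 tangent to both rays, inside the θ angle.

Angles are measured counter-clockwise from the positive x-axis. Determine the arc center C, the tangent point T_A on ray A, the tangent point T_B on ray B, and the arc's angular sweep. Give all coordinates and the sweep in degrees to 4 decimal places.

bisector direction at 347.2987° = (0.975530,-0.219868)
center distance |VC| = r/sin(θ/2) = 5.762320/sin(78.3408°) = 5.883719
C = V + |VC|·bis = (-5.4230,21.2808)
T_A = V + ((C−V)·d_A)·d_A = V + 1.1890·d_A = (-11.1843,21.3856)
T_B = V + ((C−V)·d_B)·d_B = V + 1.1890·d_B = (-10.6722,23.6577)
sweep = 180° − θ = 23.3184°

center=(-5.4230,21.2808) T_A=(-11.1843,21.3856) T_B=(-10.6722,23.6577) sweep=23.3184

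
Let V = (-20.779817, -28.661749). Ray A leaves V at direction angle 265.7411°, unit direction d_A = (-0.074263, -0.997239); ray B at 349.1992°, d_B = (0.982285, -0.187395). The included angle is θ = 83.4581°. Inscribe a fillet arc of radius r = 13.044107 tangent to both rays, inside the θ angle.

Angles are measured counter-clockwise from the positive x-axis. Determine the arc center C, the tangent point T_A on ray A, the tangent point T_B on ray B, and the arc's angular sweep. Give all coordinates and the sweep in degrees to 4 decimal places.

center=(-8.8579,-44.2155) T_A=(-21.8660,-43.2468) T_B=(-6.4135,-31.4025) sweep=96.5419

bisector direction at 307.4702° = (0.608348,-0.793670)
center distance |VC| = r/sin(θ/2) = 13.044107/sin(41.7291°) = 19.597257
C = V + |VC|·bis = (-8.8579,-44.2155)
T_A = V + ((C−V)·d_A)·d_A = V + 14.6254·d_A = (-21.8660,-43.2468)
T_B = V + ((C−V)·d_B)·d_B = V + 14.6254·d_B = (-6.4135,-31.4025)
sweep = 180° − θ = 96.5419°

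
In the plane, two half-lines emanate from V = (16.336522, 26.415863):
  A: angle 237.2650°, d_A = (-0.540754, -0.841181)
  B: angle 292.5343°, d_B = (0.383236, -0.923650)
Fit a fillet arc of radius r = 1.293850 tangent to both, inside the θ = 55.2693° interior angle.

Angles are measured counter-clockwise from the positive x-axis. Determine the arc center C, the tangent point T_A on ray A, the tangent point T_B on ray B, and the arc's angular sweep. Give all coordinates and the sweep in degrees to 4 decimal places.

center=(16.0885,23.6374) T_A=(15.0002,24.3371) T_B=(17.2836,24.1333) sweep=124.7307

bisector direction at 264.8997° = (-0.088900,-0.996041)
center distance |VC| = r/sin(θ/2) = 1.293850/sin(27.6347°) = 2.789480
C = V + |VC|·bis = (16.0885,23.6374)
T_A = V + ((C−V)·d_A)·d_A = V + 2.4713·d_A = (15.0002,24.3371)
T_B = V + ((C−V)·d_B)·d_B = V + 2.4713·d_B = (17.2836,24.1333)
sweep = 180° − θ = 124.7307°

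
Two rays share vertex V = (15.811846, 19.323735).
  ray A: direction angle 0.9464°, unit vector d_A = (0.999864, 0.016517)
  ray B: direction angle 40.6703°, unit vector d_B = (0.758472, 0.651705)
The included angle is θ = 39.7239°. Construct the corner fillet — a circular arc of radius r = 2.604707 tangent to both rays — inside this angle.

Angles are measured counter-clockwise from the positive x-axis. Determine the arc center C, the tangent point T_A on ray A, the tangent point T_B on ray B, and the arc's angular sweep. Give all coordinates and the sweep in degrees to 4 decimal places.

center=(22.9782,22.0472) T_A=(23.0212,19.4428) T_B=(21.2807,24.0228) sweep=140.2761

bisector direction at 20.8084° = (0.934774,0.355243)
center distance |VC| = r/sin(θ/2) = 2.604707/sin(19.8620°) = 7.666427
C = V + |VC|·bis = (22.9782,22.0472)
T_A = V + ((C−V)·d_A)·d_A = V + 7.2104·d_A = (23.0212,19.4428)
T_B = V + ((C−V)·d_B)·d_B = V + 7.2104·d_B = (21.2807,24.0228)
sweep = 180° − θ = 140.2761°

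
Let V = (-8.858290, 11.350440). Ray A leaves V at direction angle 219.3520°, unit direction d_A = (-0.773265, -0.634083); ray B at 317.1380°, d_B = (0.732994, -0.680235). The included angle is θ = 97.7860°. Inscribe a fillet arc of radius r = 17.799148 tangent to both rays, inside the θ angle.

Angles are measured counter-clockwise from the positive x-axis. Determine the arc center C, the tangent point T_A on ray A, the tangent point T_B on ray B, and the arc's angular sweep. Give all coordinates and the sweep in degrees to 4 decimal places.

center=(-9.5817,-12.2610) T_A=(-20.8679,1.5025) T_B=(2.5259,0.7857) sweep=82.2140

bisector direction at 268.2450° = (-0.030626,-0.999531)
center distance |VC| = r/sin(θ/2) = 17.799148/sin(48.8930°) = 23.622492
C = V + |VC|·bis = (-9.5817,-12.2610)
T_A = V + ((C−V)·d_A)·d_A = V + 15.5310·d_A = (-20.8679,1.5025)
T_B = V + ((C−V)·d_B)·d_B = V + 15.5310·d_B = (2.5259,0.7857)
sweep = 180° − θ = 82.2140°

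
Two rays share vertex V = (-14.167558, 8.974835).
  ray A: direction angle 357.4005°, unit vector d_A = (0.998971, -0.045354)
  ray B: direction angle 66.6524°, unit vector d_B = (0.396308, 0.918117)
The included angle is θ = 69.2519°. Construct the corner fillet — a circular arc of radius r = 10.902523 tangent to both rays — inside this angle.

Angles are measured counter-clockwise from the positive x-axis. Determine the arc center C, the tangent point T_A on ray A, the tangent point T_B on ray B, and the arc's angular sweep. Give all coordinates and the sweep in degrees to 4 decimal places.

center=(2.0995,19.1500) T_A=(1.6050,8.2587) T_B=(-7.9103,23.4708) sweep=110.7481

bisector direction at 32.0265° = (0.847803,0.530311)
center distance |VC| = r/sin(θ/2) = 10.902523/sin(34.6260°) = 19.187269
C = V + |VC|·bis = (2.0995,19.1500)
T_A = V + ((C−V)·d_A)·d_A = V + 15.7888·d_A = (1.6050,8.2587)
T_B = V + ((C−V)·d_B)·d_B = V + 15.7888·d_B = (-7.9103,23.4708)
sweep = 180° − θ = 110.7481°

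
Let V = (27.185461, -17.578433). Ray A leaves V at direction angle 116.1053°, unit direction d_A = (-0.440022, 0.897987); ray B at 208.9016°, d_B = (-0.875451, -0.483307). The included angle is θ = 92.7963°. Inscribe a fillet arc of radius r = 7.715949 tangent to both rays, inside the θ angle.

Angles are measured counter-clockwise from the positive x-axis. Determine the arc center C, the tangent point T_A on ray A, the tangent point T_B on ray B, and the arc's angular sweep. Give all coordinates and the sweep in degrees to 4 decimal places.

bisector direction at 162.5034° = (-0.953735,0.300648)
center distance |VC| = r/sin(θ/2) = 7.715949/sin(46.3982°) = 10.655187
C = V + |VC|·bis = (17.0232,-14.3750)
T_A = V + ((C−V)·d_A)·d_A = V + 7.3483·d_A = (23.9521,-10.9798)
T_B = V + ((C−V)·d_B)·d_B = V + 7.3483·d_B = (20.7524,-21.1299)
sweep = 180° − θ = 87.2037°

center=(17.0232,-14.3750) T_A=(23.9521,-10.9798) T_B=(20.7524,-21.1299) sweep=87.2037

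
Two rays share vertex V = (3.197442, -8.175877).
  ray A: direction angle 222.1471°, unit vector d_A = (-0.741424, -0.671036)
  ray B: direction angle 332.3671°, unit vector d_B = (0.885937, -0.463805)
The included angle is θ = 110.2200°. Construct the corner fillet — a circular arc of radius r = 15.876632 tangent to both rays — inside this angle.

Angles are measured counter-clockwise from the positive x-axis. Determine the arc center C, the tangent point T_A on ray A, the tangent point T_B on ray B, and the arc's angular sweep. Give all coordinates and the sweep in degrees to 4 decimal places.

center=(5.6425,-27.3766) T_A=(-5.0113,-15.6053) T_B=(13.0062,-13.3109) sweep=69.7800

bisector direction at 277.2571° = (0.126322,-0.991989)
center distance |VC| = r/sin(θ/2) = 15.876632/sin(55.1100°) = 19.355805
C = V + |VC|·bis = (5.6425,-27.3766)
T_A = V + ((C−V)·d_A)·d_A = V + 11.0716·d_A = (-5.0113,-15.6053)
T_B = V + ((C−V)·d_B)·d_B = V + 11.0716·d_B = (13.0062,-13.3109)
sweep = 180° − θ = 69.7800°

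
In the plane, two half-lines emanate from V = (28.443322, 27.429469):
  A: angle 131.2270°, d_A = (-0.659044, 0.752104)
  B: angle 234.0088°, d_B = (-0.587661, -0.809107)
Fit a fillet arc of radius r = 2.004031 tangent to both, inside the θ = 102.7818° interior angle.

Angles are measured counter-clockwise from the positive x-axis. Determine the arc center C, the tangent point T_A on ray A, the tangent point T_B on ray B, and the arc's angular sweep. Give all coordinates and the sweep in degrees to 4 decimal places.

bisector direction at 182.6179° = (-0.998956,-0.045675)
center distance |VC| = r/sin(θ/2) = 2.004031/sin(51.3909°) = 2.564597
C = V + |VC|·bis = (25.8814,27.3123)
T_A = V + ((C−V)·d_A)·d_A = V + 1.6003·d_A = (27.3886,28.6331)
T_B = V + ((C−V)·d_B)·d_B = V + 1.6003·d_B = (27.5029,26.1346)
sweep = 180° − θ = 77.2182°

center=(25.8814,27.3123) T_A=(27.3886,28.6331) T_B=(27.5029,26.1346) sweep=77.2182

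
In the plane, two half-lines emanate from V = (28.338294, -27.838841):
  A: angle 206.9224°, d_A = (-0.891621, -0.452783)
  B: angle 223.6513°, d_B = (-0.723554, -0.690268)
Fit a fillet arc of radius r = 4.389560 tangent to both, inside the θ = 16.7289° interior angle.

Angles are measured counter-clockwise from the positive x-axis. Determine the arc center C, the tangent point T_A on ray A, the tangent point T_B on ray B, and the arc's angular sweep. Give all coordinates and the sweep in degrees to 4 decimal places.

center=(3.7072,-45.2701) T_A=(1.7197,-41.3563) T_B=(6.7372,-48.4462) sweep=163.2711

bisector direction at 215.2869° = (-0.816270,-0.577670)
center distance |VC| = r/sin(θ/2) = 4.389560/sin(8.3644°) = 30.175186
C = V + |VC|·bis = (3.7072,-45.2701)
T_A = V + ((C−V)·d_A)·d_A = V + 29.8542·d_A = (1.7197,-41.3563)
T_B = V + ((C−V)·d_B)·d_B = V + 29.8542·d_B = (6.7372,-48.4462)
sweep = 180° − θ = 163.2711°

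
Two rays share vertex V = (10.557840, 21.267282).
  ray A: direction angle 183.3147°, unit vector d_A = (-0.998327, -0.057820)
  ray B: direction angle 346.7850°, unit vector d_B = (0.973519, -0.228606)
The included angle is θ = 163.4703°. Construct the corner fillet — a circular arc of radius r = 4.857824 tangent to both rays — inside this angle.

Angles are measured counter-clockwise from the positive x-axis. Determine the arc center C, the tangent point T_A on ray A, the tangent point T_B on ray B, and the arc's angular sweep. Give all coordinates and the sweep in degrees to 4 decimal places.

bisector direction at 265.0498° = (-0.086289,-0.996270)
center distance |VC| = r/sin(θ/2) = 4.857824/sin(81.7352°) = 4.908806
C = V + |VC|·bis = (10.1343,16.3768)
T_A = V + ((C−V)·d_A)·d_A = V + 0.7056·d_A = (9.8534,21.2265)
T_B = V + ((C−V)·d_B)·d_B = V + 0.7056·d_B = (11.2448,21.1060)
sweep = 180° − θ = 16.5297°

center=(10.1343,16.3768) T_A=(9.8534,21.2265) T_B=(11.2448,21.1060) sweep=16.5297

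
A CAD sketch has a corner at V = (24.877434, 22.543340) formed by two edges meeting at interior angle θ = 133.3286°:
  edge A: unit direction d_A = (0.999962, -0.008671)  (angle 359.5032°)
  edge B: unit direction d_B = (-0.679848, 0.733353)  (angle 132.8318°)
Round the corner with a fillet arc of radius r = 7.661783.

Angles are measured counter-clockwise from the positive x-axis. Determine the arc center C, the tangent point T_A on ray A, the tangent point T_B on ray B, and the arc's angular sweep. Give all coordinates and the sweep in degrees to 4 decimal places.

bisector direction at 66.1675° = (0.404064,0.914731)
center distance |VC| = r/sin(θ/2) = 7.661783/sin(66.6643°) = 8.344353
C = V + |VC|·bis = (28.2491,30.1762)
T_A = V + ((C−V)·d_A)·d_A = V + 3.3053·d_A = (28.1827,22.5147)
T_B = V + ((C−V)·d_B)·d_B = V + 3.3053·d_B = (22.6303,24.9673)
sweep = 180° − θ = 46.6714°

center=(28.2491,30.1762) T_A=(28.1827,22.5147) T_B=(22.6303,24.9673) sweep=46.6714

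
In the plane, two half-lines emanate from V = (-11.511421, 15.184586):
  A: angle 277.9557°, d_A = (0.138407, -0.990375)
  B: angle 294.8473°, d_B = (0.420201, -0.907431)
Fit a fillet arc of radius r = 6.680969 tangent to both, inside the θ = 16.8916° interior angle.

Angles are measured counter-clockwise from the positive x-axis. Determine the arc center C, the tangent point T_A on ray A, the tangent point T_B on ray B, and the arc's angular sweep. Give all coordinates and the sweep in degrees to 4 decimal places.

center=(1.3328,-28.4522) T_A=(-5.2838,-29.3769) T_B=(7.3953,-25.6448) sweep=163.1084

bisector direction at 286.4015° = (0.282367,-0.959307)
center distance |VC| = r/sin(θ/2) = 6.680969/sin(8.4458°) = 45.487830
C = V + |VC|·bis = (1.3328,-28.4522)
T_A = V + ((C−V)·d_A)·d_A = V + 44.9945·d_A = (-5.2838,-29.3769)
T_B = V + ((C−V)·d_B)·d_B = V + 44.9945·d_B = (7.3953,-25.6448)
sweep = 180° − θ = 163.1084°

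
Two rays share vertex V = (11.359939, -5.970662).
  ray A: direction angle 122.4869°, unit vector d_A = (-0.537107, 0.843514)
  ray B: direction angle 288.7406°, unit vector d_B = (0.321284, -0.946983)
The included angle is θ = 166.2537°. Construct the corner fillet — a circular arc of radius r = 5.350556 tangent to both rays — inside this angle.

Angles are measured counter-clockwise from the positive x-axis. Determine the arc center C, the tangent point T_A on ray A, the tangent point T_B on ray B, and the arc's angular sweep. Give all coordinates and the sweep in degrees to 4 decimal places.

center=(6.5003,-8.3005) T_A=(11.0135,-5.4266) T_B=(11.5671,-6.5814) sweep=13.7463

bisector direction at 205.6138° = (-0.901729,-0.432302)
center distance |VC| = r/sin(θ/2) = 5.350556/sin(83.1269°) = 5.389286
C = V + |VC|·bis = (6.5003,-8.3005)
T_A = V + ((C−V)·d_A)·d_A = V + 0.6449·d_A = (11.0135,-5.4266)
T_B = V + ((C−V)·d_B)·d_B = V + 0.6449·d_B = (11.5671,-6.5814)
sweep = 180° − θ = 13.7463°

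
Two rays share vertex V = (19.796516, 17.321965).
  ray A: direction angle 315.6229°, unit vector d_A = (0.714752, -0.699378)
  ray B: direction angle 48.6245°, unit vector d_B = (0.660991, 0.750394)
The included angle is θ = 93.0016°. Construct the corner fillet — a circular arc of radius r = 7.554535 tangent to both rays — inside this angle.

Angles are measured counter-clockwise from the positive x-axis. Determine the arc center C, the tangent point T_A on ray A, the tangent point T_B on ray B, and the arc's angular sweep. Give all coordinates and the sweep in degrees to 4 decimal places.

center=(30.2039,17.7079) T_A=(24.9204,12.3083) T_B=(24.5350,22.7014) sweep=86.9984

bisector direction at 2.1237° = (0.999313,0.037057)
center distance |VC| = r/sin(θ/2) = 7.554535/sin(46.5008°) = 10.414532
C = V + |VC|·bis = (30.2039,17.7079)
T_A = V + ((C−V)·d_A)·d_A = V + 7.1688·d_A = (24.9204,12.3083)
T_B = V + ((C−V)·d_B)·d_B = V + 7.1688·d_B = (24.5350,22.7014)
sweep = 180° − θ = 86.9984°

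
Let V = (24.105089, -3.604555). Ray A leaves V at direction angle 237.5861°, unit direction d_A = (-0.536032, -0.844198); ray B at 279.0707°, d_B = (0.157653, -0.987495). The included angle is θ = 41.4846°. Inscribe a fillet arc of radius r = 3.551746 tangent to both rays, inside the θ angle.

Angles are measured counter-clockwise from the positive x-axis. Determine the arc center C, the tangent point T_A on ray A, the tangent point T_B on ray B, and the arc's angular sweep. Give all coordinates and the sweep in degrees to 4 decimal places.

bisector direction at 258.3284° = (-0.202302,-0.979323)
center distance |VC| = r/sin(θ/2) = 3.551746/sin(20.7423°) = 10.028496
C = V + |VC|·bis = (22.0763,-13.4257)
T_A = V + ((C−V)·d_A)·d_A = V + 9.3785·d_A = (19.0779,-11.5218)
T_B = V + ((C−V)·d_B)·d_B = V + 9.3785·d_B = (25.5836,-12.8658)
sweep = 180° − θ = 138.5154°

center=(22.0763,-13.4257) T_A=(19.0779,-11.5218) T_B=(25.5836,-12.8658) sweep=138.5154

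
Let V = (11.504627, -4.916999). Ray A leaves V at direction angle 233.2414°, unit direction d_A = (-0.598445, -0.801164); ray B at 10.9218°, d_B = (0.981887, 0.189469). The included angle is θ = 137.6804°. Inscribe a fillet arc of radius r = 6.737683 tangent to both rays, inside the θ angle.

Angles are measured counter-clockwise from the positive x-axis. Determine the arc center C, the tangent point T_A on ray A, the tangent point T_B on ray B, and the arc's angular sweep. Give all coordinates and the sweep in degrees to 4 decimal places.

bisector direction at 302.0816° = (0.531127,-0.847293)
center distance |VC| = r/sin(θ/2) = 6.737683/sin(68.8402°) = 7.224798
C = V + |VC|·bis = (15.3419,-11.0385)
T_A = V + ((C−V)·d_A)·d_A = V + 2.6079·d_A = (9.9439,-7.0064)
T_B = V + ((C−V)·d_B)·d_B = V + 2.6079·d_B = (14.0653,-4.4229)
sweep = 180° − θ = 42.3196°

center=(15.3419,-11.0385) T_A=(9.9439,-7.0064) T_B=(14.0653,-4.4229) sweep=42.3196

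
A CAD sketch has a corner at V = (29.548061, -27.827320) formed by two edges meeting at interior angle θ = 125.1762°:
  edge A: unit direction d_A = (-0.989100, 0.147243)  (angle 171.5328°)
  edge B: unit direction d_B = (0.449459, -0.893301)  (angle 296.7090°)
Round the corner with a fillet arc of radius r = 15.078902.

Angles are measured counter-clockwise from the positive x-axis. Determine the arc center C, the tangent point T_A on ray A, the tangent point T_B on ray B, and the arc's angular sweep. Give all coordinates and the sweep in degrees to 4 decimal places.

center=(19.5929,-41.5904) T_A=(21.8132,-26.6759) T_B=(33.0629,-34.8131) sweep=54.8238

bisector direction at 234.1209° = (-0.586077,-0.810255)
center distance |VC| = r/sin(θ/2) = 15.078902/sin(62.5881°) = 16.986106
C = V + |VC|·bis = (19.5929,-41.5904)
T_A = V + ((C−V)·d_A)·d_A = V + 7.8201·d_A = (21.8132,-26.6759)
T_B = V + ((C−V)·d_B)·d_B = V + 7.8201·d_B = (33.0629,-34.8131)
sweep = 180° − θ = 54.8238°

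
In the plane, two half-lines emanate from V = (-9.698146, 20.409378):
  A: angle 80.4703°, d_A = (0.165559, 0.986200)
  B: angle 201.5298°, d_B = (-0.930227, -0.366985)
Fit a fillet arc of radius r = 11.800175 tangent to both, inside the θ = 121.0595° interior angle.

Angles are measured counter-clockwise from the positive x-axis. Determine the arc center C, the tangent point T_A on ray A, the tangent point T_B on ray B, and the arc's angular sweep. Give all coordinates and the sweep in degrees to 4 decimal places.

center=(-20.2315,28.9391) T_A=(-8.5942,26.9855) T_B=(-15.9010,17.9623) sweep=58.9405

bisector direction at 141.0001° = (-0.777147,0.629320)
center distance |VC| = r/sin(θ/2) = 11.800175/sin(60.5297°) = 13.553897
C = V + |VC|·bis = (-20.2315,28.9391)
T_A = V + ((C−V)·d_A)·d_A = V + 6.6681·d_A = (-8.5942,26.9855)
T_B = V + ((C−V)·d_B)·d_B = V + 6.6681·d_B = (-15.9010,17.9623)
sweep = 180° − θ = 58.9405°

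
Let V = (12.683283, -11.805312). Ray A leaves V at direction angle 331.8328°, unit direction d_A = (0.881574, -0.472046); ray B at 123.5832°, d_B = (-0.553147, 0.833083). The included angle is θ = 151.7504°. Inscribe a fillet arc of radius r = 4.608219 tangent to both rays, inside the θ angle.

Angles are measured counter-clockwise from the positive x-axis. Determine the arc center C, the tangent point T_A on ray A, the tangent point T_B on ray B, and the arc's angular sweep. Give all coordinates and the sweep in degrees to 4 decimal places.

center=(15.8809,-8.2902) T_A=(13.7056,-12.3527) T_B=(12.0418,-10.8392) sweep=28.2496

bisector direction at 47.7080° = (0.672909,0.739725)
center distance |VC| = r/sin(θ/2) = 4.608219/sin(75.8752°) = 4.751885
C = V + |VC|·bis = (15.8809,-8.2902)
T_A = V + ((C−V)·d_A)·d_A = V + 1.1596·d_A = (13.7056,-12.3527)
T_B = V + ((C−V)·d_B)·d_B = V + 1.1596·d_B = (12.0418,-10.8392)
sweep = 180° − θ = 28.2496°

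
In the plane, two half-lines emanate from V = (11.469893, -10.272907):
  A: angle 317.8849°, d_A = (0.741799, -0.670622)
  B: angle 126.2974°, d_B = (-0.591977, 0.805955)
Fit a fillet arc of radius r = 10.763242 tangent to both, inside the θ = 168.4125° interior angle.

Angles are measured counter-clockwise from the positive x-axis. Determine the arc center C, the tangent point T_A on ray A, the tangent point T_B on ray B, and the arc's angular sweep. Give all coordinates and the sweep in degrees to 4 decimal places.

bisector direction at 42.0911° = (0.742079,0.670312)
center distance |VC| = r/sin(θ/2) = 10.763242/sin(84.2062°) = 10.818506
C = V + |VC|·bis = (19.4981,-3.0211)
T_A = V + ((C−V)·d_A)·d_A = V + 1.0921·d_A = (12.2800,-11.0053)
T_B = V + ((C−V)·d_B)·d_B = V + 1.0921·d_B = (10.8234,-9.3927)
sweep = 180° − θ = 11.5875°

center=(19.4981,-3.0211) T_A=(12.2800,-11.0053) T_B=(10.8234,-9.3927) sweep=11.5875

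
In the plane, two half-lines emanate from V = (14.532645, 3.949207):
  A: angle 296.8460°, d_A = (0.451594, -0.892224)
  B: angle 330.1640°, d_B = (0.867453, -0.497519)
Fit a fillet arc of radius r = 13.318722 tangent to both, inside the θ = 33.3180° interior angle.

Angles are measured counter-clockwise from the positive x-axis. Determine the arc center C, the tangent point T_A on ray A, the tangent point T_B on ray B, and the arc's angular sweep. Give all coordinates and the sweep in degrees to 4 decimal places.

center=(46.5161,-29.7484) T_A=(34.6328,-35.7630) T_B=(53.1424,-18.1950) sweep=146.6820

bisector direction at 313.5050° = (0.688418,-0.725314)
center distance |VC| = r/sin(θ/2) = 13.318722/sin(16.6590°) = 46.459301
C = V + |VC|·bis = (46.5161,-29.7484)
T_A = V + ((C−V)·d_A)·d_A = V + 44.5093·d_A = (34.6328,-35.7630)
T_B = V + ((C−V)·d_B)·d_B = V + 44.5093·d_B = (53.1424,-18.1950)
sweep = 180° − θ = 146.6820°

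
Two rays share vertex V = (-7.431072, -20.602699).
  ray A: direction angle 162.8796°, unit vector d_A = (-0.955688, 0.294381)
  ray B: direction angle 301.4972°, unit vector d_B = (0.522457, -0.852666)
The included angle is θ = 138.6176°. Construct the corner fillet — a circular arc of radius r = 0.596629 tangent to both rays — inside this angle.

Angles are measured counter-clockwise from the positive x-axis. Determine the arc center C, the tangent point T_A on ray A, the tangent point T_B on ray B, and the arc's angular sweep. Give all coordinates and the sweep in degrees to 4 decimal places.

center=(-7.8221,-21.1066) T_A=(-7.6464,-20.5364) T_B=(-7.3133,-20.7948) sweep=41.3824

bisector direction at 232.1884° = (-0.613067,-0.790031)
center distance |VC| = r/sin(θ/2) = 0.596629/sin(69.3088°) = 0.637766
C = V + |VC|·bis = (-7.8221,-21.1066)
T_A = V + ((C−V)·d_A)·d_A = V + 0.2253·d_A = (-7.6464,-20.5364)
T_B = V + ((C−V)·d_B)·d_B = V + 0.2253·d_B = (-7.3133,-20.7948)
sweep = 180° − θ = 41.3824°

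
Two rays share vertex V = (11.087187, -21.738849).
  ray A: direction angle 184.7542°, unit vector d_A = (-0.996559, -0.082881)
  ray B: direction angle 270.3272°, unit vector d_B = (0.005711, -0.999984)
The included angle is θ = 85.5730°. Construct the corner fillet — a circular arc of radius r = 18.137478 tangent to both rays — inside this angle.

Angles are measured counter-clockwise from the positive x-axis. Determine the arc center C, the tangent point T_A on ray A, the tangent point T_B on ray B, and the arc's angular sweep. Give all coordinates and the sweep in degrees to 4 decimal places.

center=(-6.9381,-41.4381) T_A=(-8.4413,-23.3630) T_B=(11.1991,-41.3345) sweep=94.4270

bisector direction at 227.5407° = (-0.675066,-0.737757)
center distance |VC| = r/sin(θ/2) = 18.137478/sin(42.7865°) = 26.701489
C = V + |VC|·bis = (-6.9381,-41.4381)
T_A = V + ((C−V)·d_A)·d_A = V + 19.5960·d_A = (-8.4413,-23.3630)
T_B = V + ((C−V)·d_B)·d_B = V + 19.5960·d_B = (11.1991,-41.3345)
sweep = 180° − θ = 94.4270°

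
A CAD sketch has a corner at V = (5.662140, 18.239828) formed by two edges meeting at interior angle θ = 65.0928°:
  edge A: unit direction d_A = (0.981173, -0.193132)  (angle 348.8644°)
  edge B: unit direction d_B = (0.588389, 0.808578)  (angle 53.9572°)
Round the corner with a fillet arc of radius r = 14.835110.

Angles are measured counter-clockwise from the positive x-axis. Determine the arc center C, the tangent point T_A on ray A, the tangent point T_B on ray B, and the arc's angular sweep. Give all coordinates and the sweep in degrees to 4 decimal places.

bisector direction at 21.4108° = (0.930987,0.365052)
center distance |VC| = r/sin(θ/2) = 14.835110/sin(32.5464°) = 27.575454
C = V + |VC|·bis = (31.3345,28.3063)
T_A = V + ((C−V)·d_A)·d_A = V + 23.2449·d_A = (28.4694,13.7505)
T_B = V + ((C−V)·d_B)·d_B = V + 23.2449·d_B = (19.3392,37.0351)
sweep = 180° − θ = 114.9072°

center=(31.3345,28.3063) T_A=(28.4694,13.7505) T_B=(19.3392,37.0351) sweep=114.9072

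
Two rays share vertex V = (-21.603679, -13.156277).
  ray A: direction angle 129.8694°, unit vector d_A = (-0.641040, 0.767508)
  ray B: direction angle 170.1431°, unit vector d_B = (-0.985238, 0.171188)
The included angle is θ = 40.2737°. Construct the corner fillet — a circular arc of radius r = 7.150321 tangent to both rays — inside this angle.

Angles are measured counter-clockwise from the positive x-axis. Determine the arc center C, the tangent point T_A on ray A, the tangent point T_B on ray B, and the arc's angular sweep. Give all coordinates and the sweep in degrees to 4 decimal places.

bisector direction at 150.0063° = (-0.866080,0.499906)
center distance |VC| = r/sin(θ/2) = 7.150321/sin(20.1368°) = 20.769901
C = V + |VC|·bis = (-39.5921,-2.7733)
T_A = V + ((C−V)·d_A)·d_A = V + 19.5003·d_A = (-34.1041,1.8104)
T_B = V + ((C−V)·d_B)·d_B = V + 19.5003·d_B = (-40.8161,-9.8181)
sweep = 180° − θ = 139.7263°

center=(-39.5921,-2.7733) T_A=(-34.1041,1.8104) T_B=(-40.8161,-9.8181) sweep=139.7263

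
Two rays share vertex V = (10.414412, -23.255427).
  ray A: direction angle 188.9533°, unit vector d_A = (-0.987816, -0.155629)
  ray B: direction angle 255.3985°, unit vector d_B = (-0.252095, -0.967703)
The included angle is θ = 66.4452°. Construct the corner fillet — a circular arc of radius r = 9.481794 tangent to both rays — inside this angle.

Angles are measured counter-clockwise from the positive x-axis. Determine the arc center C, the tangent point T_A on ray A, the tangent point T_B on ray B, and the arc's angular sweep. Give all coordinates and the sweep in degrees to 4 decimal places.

center=(-2.4108,-34.8748) T_A=(-3.8864,-25.5085) T_B=(6.7648,-37.2651) sweep=113.5548

bisector direction at 222.1759° = (-0.741087,-0.671409)
center distance |VC| = r/sin(θ/2) = 9.481794/sin(33.2226°) = 17.305915
C = V + |VC|·bis = (-2.4108,-34.8748)
T_A = V + ((C−V)·d_A)·d_A = V + 14.4772·d_A = (-3.8864,-25.5085)
T_B = V + ((C−V)·d_B)·d_B = V + 14.4772·d_B = (6.7648,-37.2651)
sweep = 180° − θ = 113.5548°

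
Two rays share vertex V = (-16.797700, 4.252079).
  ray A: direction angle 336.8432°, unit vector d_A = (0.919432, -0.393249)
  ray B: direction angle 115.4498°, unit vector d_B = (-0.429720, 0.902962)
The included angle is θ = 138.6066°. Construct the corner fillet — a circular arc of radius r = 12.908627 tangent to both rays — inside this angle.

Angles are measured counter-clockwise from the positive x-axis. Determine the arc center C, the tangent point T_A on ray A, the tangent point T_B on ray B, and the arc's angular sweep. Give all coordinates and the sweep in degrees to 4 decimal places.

bisector direction at 46.1465° = (0.692817,0.721114)
center distance |VC| = r/sin(θ/2) = 12.908627/sin(69.3033°) = 13.799165
C = V + |VC|·bis = (-7.2374,14.2028)
T_A = V + ((C−V)·d_A)·d_A = V + 4.8769·d_A = (-12.3137,2.3342)
T_B = V + ((C−V)·d_B)·d_B = V + 4.8769·d_B = (-18.8934,8.6557)
sweep = 180° − θ = 41.3934°

center=(-7.2374,14.2028) T_A=(-12.3137,2.3342) T_B=(-18.8934,8.6557) sweep=41.3934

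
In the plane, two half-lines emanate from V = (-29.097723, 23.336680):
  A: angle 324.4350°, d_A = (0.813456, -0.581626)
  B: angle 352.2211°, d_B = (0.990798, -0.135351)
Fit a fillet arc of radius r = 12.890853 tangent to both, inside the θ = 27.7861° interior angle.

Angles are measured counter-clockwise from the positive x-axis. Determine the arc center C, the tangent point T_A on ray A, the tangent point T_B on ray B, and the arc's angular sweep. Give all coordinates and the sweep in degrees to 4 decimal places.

center=(20.7945,3.5104) T_A=(13.2969,-6.9757) T_B=(22.5393,16.2827) sweep=152.2139

bisector direction at 338.3281° = (0.929313,-0.369292)
center distance |VC| = r/sin(θ/2) = 12.890853/sin(13.8931°) = 53.687215
C = V + |VC|·bis = (20.7945,3.5104)
T_A = V + ((C−V)·d_A)·d_A = V + 52.1166·d_A = (13.2969,-6.9757)
T_B = V + ((C−V)·d_B)·d_B = V + 52.1166·d_B = (22.5393,16.2827)
sweep = 180° − θ = 152.2139°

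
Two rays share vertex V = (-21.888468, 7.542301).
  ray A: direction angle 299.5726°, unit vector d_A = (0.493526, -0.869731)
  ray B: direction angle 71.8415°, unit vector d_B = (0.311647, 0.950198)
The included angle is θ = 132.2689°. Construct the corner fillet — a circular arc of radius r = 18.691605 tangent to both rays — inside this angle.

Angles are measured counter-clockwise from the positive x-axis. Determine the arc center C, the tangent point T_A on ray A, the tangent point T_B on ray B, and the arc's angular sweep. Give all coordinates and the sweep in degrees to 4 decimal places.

bisector direction at 5.7071° = (0.995043,0.099442)
center distance |VC| = r/sin(θ/2) = 18.691605/sin(66.1345°) = 20.439211
C = V + |VC|·bis = (-1.5506,9.5748)
T_A = V + ((C−V)·d_A)·d_A = V + 8.2695·d_A = (-17.8072,0.3500)
T_B = V + ((C−V)·d_B)·d_B = V + 8.2695·d_B = (-19.3113,15.4000)
sweep = 180° − θ = 47.7311°

center=(-1.5506,9.5748) T_A=(-17.8072,0.3500) T_B=(-19.3113,15.4000) sweep=47.7311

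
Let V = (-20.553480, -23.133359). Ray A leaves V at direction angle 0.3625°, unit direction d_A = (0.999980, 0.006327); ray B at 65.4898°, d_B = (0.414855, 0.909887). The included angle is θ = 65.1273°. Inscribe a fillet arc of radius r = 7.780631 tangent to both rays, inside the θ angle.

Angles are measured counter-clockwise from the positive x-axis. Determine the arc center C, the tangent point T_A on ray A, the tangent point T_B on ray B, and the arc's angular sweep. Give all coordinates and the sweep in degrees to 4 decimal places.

center=(-8.4197,-15.2758) T_A=(-8.3705,-23.0563) T_B=(-15.4992,-12.0480) sweep=114.8727

bisector direction at 32.9262° = (0.839372,0.543558)
center distance |VC| = r/sin(θ/2) = 7.780631/sin(32.5637°) = 14.455793
C = V + |VC|·bis = (-8.4197,-15.2758)
T_A = V + ((C−V)·d_A)·d_A = V + 12.1833·d_A = (-8.3705,-23.0563)
T_B = V + ((C−V)·d_B)·d_B = V + 12.1833·d_B = (-15.4992,-12.0480)
sweep = 180° − θ = 114.8727°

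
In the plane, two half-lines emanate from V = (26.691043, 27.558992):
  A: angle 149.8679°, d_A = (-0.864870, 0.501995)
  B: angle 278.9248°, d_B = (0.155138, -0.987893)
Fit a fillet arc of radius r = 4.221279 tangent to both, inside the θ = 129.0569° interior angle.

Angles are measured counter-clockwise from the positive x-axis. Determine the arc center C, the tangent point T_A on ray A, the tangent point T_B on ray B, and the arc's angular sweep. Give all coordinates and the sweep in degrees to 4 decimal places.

bisector direction at 214.3963° = (-0.825149,-0.564914)
center distance |VC| = r/sin(θ/2) = 4.221279/sin(64.5285°) = 4.675769
C = V + |VC|·bis = (22.8328,24.9176)
T_A = V + ((C−V)·d_A)·d_A = V + 2.0109·d_A = (24.9519,28.5684)
T_B = V + ((C−V)·d_B)·d_B = V + 2.0109·d_B = (27.0030,25.5725)
sweep = 180° − θ = 50.9431°

center=(22.8328,24.9176) T_A=(24.9519,28.5684) T_B=(27.0030,25.5725) sweep=50.9431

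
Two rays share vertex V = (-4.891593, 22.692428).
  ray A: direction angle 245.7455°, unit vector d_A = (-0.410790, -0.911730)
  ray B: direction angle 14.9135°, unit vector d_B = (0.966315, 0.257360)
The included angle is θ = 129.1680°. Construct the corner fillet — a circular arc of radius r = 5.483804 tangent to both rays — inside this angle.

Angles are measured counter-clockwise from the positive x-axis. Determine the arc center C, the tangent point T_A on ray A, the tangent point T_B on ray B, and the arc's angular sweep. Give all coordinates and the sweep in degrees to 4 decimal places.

center=(-0.9623,18.0640) T_A=(-5.9620,20.3167) T_B=(-2.3736,23.3631) sweep=50.8320

bisector direction at 310.3295° = (0.647182,-0.762335)
center distance |VC| = r/sin(θ/2) = 5.483804/sin(64.5840°) = 6.071424
C = V + |VC|·bis = (-0.9623,18.0640)
T_A = V + ((C−V)·d_A)·d_A = V + 2.6058·d_A = (-5.9620,20.3167)
T_B = V + ((C−V)·d_B)·d_B = V + 2.6058·d_B = (-2.3736,23.3631)
sweep = 180° − θ = 50.8320°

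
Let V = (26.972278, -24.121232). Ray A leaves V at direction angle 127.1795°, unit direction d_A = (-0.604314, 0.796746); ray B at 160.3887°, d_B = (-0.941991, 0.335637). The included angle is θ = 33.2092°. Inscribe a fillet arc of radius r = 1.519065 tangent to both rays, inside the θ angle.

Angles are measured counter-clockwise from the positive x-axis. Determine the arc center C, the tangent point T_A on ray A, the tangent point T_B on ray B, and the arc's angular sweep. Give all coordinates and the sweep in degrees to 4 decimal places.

bisector direction at 143.7841° = (-0.806796,0.590830)
center distance |VC| = r/sin(θ/2) = 1.519065/sin(16.6046°) = 5.315778
C = V + |VC|·bis = (22.6835,-20.9805)
T_A = V + ((C−V)·d_A)·d_A = V + 5.0941·d_A = (23.8938,-20.0625)
T_B = V + ((C−V)·d_B)·d_B = V + 5.0941·d_B = (22.1737,-22.4115)
sweep = 180° − θ = 146.7908°

center=(22.6835,-20.9805) T_A=(23.8938,-20.0625) T_B=(22.1737,-22.4115) sweep=146.7908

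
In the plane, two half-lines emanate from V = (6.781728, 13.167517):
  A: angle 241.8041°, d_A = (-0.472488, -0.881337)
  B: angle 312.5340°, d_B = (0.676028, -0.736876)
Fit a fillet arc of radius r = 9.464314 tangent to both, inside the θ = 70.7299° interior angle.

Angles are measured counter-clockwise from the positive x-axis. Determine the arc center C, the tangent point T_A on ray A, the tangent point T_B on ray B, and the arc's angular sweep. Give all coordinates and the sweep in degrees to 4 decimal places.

bisector direction at 277.1691° = (0.124797,-0.992182)
center distance |VC| = r/sin(θ/2) = 9.464314/sin(35.3650°) = 16.352110
C = V + |VC|·bis = (8.8224,-3.0568)
T_A = V + ((C−V)·d_A)·d_A = V + 13.3349·d_A = (0.4812,1.4150)
T_B = V + ((C−V)·d_B)·d_B = V + 13.3349·d_B = (15.7965,3.3414)
sweep = 180° − θ = 109.2701°

center=(8.8224,-3.0568) T_A=(0.4812,1.4150) T_B=(15.7965,3.3414) sweep=109.2701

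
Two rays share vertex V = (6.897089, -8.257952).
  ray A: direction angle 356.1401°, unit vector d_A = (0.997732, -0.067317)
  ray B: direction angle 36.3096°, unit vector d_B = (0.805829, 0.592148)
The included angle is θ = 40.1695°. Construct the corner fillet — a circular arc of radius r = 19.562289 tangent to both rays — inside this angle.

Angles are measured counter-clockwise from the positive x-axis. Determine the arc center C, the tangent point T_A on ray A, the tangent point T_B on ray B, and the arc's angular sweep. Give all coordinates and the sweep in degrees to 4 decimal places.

center=(61.5932,7.6585) T_A=(60.2763,-11.8595) T_B=(50.0094,23.4223) sweep=139.8305

bisector direction at 16.2249° = (0.960173,0.279408)
center distance |VC| = r/sin(θ/2) = 19.562289/sin(20.0847°) = 56.964865
C = V + |VC|·bis = (61.5932,7.6585)
T_A = V + ((C−V)·d_A)·d_A = V + 53.5006·d_A = (60.2763,-11.8595)
T_B = V + ((C−V)·d_B)·d_B = V + 53.5006·d_B = (50.0094,23.4223)
sweep = 180° − θ = 139.8305°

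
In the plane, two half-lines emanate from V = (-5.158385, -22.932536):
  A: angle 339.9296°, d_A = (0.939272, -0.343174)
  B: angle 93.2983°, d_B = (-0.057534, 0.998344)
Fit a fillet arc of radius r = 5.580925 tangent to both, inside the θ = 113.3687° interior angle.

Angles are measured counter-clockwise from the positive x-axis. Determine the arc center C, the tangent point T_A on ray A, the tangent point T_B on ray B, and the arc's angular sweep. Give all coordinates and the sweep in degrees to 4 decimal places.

bisector direction at 36.6139° = (0.802672,0.596420)
center distance |VC| = r/sin(θ/2) = 5.580925/sin(56.6844°) = 6.678485
C = V + |VC|·bis = (0.2022,-18.9494)
T_A = V + ((C−V)·d_A)·d_A = V + 3.6682·d_A = (-1.7130,-24.1914)
T_B = V + ((C−V)·d_B)·d_B = V + 3.6682·d_B = (-5.3694,-19.2704)
sweep = 180° − θ = 66.6313°

center=(0.2022,-18.9494) T_A=(-1.7130,-24.1914) T_B=(-5.3694,-19.2704) sweep=66.6313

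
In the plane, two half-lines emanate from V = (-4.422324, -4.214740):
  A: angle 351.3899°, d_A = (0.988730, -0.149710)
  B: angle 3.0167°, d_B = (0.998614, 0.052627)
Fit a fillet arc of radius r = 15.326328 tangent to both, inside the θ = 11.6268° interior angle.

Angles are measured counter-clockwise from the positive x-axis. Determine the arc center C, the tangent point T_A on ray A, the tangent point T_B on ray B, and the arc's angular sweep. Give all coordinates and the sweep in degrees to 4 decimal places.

bisector direction at 357.2033° = (0.998809,-0.048792)
center distance |VC| = r/sin(θ/2) = 15.326328/sin(5.8134°) = 151.312900
C = V + |VC|·bis = (146.7104,-11.5976)
T_A = V + ((C−V)·d_A)·d_A = V + 150.5347·d_A = (144.4159,-26.7512)
T_B = V + ((C−V)·d_B)·d_B = V + 150.5347·d_B = (145.9038,3.7075)
sweep = 180° − θ = 168.3732°

center=(146.7104,-11.5976) T_A=(144.4159,-26.7512) T_B=(145.9038,3.7075) sweep=168.3732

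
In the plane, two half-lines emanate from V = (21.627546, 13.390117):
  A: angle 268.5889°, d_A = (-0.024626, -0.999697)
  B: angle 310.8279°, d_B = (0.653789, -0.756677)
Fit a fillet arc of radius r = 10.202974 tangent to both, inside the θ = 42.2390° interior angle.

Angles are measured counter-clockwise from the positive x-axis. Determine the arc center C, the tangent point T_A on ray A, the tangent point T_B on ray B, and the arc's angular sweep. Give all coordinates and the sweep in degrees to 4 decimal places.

bisector direction at 289.7084° = (0.337233,-0.941421)
center distance |VC| = r/sin(θ/2) = 10.202974/sin(21.1195°) = 28.316872
C = V + |VC|·bis = (31.1769,-13.2680)
T_A = V + ((C−V)·d_A)·d_A = V + 26.4149·d_A = (20.9771,-13.0167)
T_B = V + ((C−V)·d_B)·d_B = V + 26.4149·d_B = (38.8973,-6.5974)
sweep = 180° − θ = 137.7610°

center=(31.1769,-13.2680) T_A=(20.9771,-13.0167) T_B=(38.8973,-6.5974) sweep=137.7610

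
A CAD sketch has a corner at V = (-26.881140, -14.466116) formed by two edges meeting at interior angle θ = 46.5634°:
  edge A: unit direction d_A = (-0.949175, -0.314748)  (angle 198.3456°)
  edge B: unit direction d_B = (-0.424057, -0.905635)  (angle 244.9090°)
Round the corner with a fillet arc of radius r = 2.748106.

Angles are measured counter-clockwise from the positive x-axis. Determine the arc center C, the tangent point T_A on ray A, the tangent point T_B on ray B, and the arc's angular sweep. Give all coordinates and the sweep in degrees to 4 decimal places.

bisector direction at 221.6273° = (-0.747482,-0.664282)
center distance |VC| = r/sin(θ/2) = 2.748106/sin(23.2817°) = 6.952792
C = V + |VC|·bis = (-32.0782,-19.0847)
T_A = V + ((C−V)·d_A)·d_A = V + 6.3866·d_A = (-32.9432,-16.4763)
T_B = V + ((C−V)·d_B)·d_B = V + 6.3866·d_B = (-29.5894,-20.2501)
sweep = 180° − θ = 133.4366°

center=(-32.0782,-19.0847) T_A=(-32.9432,-16.4763) T_B=(-29.5894,-20.2501) sweep=133.4366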